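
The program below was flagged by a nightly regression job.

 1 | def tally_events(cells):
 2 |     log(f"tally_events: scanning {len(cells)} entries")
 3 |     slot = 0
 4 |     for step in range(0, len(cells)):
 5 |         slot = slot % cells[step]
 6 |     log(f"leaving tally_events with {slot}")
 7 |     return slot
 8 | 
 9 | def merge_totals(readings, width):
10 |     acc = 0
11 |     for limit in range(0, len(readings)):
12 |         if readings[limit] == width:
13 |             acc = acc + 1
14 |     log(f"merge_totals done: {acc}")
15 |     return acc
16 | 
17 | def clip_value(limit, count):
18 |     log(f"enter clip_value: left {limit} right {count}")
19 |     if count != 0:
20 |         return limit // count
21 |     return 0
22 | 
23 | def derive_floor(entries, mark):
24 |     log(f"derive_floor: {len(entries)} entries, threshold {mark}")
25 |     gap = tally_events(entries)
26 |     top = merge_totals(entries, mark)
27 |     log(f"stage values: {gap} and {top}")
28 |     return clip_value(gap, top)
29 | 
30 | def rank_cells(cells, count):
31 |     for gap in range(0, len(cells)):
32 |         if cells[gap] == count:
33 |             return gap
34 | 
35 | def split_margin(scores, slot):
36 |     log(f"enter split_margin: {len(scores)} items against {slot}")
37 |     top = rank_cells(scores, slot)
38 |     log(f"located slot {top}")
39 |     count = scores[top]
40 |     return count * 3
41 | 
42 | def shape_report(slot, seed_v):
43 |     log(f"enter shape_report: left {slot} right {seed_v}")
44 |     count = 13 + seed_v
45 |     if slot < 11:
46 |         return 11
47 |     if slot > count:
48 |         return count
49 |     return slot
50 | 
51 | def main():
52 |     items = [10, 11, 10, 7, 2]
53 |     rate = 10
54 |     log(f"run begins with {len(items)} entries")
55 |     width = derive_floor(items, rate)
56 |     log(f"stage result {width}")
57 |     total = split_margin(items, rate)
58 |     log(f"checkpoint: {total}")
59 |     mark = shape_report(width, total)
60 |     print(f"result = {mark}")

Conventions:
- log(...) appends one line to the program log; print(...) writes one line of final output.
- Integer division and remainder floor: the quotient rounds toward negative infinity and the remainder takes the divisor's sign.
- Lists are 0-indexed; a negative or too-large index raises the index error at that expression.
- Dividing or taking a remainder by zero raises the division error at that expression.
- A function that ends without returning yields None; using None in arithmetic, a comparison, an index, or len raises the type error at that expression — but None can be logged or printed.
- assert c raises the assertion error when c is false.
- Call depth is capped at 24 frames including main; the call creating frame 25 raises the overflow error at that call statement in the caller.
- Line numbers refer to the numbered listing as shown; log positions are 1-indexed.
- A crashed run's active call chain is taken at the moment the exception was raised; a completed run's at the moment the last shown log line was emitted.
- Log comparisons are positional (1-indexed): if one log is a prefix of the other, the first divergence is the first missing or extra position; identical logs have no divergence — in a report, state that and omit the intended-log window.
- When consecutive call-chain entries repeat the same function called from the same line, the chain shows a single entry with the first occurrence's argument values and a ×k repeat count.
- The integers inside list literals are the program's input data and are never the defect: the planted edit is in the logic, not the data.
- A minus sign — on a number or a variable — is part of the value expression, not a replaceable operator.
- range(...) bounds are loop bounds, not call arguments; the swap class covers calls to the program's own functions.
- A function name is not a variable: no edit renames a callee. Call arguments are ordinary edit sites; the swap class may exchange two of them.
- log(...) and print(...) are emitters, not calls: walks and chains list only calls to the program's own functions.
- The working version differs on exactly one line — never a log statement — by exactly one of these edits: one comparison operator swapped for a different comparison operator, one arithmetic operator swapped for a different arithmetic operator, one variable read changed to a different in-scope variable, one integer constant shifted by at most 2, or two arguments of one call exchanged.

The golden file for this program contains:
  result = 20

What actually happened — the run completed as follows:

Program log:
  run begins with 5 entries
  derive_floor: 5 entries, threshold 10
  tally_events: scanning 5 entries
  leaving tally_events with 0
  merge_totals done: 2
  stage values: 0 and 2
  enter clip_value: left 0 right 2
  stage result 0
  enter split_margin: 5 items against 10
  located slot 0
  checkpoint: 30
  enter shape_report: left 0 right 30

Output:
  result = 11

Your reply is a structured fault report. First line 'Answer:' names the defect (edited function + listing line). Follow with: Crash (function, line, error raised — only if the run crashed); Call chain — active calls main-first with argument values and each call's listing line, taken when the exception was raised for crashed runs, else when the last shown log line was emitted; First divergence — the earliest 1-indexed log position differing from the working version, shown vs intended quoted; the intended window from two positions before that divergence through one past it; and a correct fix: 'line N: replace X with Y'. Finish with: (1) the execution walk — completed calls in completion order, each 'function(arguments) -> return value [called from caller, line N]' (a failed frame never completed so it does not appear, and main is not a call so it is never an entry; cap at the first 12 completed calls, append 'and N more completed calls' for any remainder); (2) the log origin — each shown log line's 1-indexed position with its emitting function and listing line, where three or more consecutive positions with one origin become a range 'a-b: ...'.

Answer: the defect is in tally_events at line 5.
The tell: The earliest visible damage is log position 4 — 'leaving tally_events with 0' rather than the intended 'leaving tally_events with 40'.
Call chain: main -> shape_report(0, 30) (called at line 59).
First divergence: position 4 — shown 'leaving tally_events with 0', intended 'leaving tally_events with 40'.
Intended log window:
  2: derive_floor: 5 entries, threshold 10
  3: tally_events: scanning 5 entries
  4: leaving tally_events with 40
  5: merge_totals done: 2
Execution walk:
  tally_events([10, 11, 10, 7, 2]) -> 0  [called from derive_floor, line 25]
  merge_totals([10, 11, 10, 7, 2], 10) -> 2  [called from derive_floor, line 26]
  clip_value(0, 2) -> 0  [called from derive_floor, line 28]
  derive_floor([10, 11, 10, 7, 2], 10) -> 0  [called from main, line 55]
  rank_cells([10, 11, 10, 7, 2], 10) -> 0  [called from split_margin, line 37]
  split_margin([10, 11, 10, 7, 2], 10) -> 30  [called from main, line 57]
  shape_report(0, 30) -> 11  [called from main, line 59]
Log line origins:
  1: emitted by main (line 54)
  2: emitted by derive_floor (line 24)
  3: emitted by tally_events (line 2)
  4: emitted by tally_events (line 6)
  5: emitted by merge_totals (line 14)
  6: emitted by derive_floor (line 27)
  7: emitted by clip_value (line 18)
  8: emitted by main (line 56)
  9: emitted by split_margin (line 36)
  10: emitted by split_margin (line 38)
  11: emitted by main (line 58)
  12: emitted by shape_report (line 43)
A correct fix: line 5: replace `%` with `+`.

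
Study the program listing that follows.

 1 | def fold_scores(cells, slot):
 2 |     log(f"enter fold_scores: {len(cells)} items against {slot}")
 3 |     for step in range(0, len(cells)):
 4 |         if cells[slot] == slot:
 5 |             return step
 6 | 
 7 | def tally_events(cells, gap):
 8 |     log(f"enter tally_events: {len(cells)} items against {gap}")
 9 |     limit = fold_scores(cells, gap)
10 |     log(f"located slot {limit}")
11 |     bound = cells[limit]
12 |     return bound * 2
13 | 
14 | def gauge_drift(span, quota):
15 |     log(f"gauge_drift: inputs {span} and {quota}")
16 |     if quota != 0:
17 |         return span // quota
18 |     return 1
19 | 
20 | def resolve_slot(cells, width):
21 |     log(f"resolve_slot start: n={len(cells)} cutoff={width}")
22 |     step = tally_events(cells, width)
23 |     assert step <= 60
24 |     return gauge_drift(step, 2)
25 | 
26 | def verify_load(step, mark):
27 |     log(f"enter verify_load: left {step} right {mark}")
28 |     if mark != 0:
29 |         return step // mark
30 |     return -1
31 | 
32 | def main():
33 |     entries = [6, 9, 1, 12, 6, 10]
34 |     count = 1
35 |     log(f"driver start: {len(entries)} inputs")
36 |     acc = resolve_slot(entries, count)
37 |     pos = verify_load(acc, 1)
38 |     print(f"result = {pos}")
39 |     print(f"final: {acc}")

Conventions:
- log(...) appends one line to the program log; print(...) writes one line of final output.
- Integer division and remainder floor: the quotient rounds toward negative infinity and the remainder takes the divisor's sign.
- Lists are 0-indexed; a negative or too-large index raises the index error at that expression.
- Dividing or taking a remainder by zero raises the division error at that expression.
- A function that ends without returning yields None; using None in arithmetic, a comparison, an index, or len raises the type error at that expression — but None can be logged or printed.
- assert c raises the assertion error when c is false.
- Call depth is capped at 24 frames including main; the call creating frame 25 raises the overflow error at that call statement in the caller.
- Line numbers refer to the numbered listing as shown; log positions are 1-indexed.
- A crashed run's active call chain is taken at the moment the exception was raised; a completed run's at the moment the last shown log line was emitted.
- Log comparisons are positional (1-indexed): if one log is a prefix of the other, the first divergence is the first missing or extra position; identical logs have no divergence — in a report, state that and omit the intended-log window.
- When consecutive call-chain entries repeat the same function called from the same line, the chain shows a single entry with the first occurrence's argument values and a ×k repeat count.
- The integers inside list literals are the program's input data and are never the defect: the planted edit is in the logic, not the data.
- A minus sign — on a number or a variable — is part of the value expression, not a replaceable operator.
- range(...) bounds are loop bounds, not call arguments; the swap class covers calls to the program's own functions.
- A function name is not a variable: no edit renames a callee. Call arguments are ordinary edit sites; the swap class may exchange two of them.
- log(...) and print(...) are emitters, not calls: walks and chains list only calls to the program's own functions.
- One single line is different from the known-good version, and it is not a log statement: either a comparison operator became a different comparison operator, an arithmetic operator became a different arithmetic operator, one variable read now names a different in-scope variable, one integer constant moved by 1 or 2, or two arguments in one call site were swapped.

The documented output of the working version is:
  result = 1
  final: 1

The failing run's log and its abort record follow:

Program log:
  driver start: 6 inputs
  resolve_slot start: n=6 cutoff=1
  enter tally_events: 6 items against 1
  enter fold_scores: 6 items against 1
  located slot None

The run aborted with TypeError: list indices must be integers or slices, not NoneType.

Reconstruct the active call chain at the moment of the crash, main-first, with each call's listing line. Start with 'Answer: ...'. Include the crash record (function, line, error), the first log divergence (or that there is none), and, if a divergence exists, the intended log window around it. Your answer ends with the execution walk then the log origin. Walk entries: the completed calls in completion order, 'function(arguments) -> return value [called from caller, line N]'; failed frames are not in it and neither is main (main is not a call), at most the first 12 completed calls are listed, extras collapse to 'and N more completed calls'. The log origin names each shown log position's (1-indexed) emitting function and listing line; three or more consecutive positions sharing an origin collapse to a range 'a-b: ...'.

Answer: main -> resolve_slot (called at line 36) -> tally_events (called at line 22).
Key observation: The earliest visible damage is log position 5 — 'located slot None' rather than the intended 'located slot 2'.
Crash: tally_events, line 11, TypeError.
First divergence: at position 5 the run shows 'located slot None' where the working version logs 'located slot 2'.
Intended log window:
  3: enter tally_events: 6 items against 1
  4: enter fold_scores: 6 items against 1
  5: located slot 2
  6: gauge_drift: inputs 2 and 2
Execution walk:
  fold_scores([6, 9, 1, 12, 6, 10], 1) -> None  [called from tally_events, line 9]
Log origin:
  1 — main, line 35
  2 — resolve_slot, line 21
  3 — tally_events, line 8
  4 — fold_scores, line 2
  5 — tally_events, line 10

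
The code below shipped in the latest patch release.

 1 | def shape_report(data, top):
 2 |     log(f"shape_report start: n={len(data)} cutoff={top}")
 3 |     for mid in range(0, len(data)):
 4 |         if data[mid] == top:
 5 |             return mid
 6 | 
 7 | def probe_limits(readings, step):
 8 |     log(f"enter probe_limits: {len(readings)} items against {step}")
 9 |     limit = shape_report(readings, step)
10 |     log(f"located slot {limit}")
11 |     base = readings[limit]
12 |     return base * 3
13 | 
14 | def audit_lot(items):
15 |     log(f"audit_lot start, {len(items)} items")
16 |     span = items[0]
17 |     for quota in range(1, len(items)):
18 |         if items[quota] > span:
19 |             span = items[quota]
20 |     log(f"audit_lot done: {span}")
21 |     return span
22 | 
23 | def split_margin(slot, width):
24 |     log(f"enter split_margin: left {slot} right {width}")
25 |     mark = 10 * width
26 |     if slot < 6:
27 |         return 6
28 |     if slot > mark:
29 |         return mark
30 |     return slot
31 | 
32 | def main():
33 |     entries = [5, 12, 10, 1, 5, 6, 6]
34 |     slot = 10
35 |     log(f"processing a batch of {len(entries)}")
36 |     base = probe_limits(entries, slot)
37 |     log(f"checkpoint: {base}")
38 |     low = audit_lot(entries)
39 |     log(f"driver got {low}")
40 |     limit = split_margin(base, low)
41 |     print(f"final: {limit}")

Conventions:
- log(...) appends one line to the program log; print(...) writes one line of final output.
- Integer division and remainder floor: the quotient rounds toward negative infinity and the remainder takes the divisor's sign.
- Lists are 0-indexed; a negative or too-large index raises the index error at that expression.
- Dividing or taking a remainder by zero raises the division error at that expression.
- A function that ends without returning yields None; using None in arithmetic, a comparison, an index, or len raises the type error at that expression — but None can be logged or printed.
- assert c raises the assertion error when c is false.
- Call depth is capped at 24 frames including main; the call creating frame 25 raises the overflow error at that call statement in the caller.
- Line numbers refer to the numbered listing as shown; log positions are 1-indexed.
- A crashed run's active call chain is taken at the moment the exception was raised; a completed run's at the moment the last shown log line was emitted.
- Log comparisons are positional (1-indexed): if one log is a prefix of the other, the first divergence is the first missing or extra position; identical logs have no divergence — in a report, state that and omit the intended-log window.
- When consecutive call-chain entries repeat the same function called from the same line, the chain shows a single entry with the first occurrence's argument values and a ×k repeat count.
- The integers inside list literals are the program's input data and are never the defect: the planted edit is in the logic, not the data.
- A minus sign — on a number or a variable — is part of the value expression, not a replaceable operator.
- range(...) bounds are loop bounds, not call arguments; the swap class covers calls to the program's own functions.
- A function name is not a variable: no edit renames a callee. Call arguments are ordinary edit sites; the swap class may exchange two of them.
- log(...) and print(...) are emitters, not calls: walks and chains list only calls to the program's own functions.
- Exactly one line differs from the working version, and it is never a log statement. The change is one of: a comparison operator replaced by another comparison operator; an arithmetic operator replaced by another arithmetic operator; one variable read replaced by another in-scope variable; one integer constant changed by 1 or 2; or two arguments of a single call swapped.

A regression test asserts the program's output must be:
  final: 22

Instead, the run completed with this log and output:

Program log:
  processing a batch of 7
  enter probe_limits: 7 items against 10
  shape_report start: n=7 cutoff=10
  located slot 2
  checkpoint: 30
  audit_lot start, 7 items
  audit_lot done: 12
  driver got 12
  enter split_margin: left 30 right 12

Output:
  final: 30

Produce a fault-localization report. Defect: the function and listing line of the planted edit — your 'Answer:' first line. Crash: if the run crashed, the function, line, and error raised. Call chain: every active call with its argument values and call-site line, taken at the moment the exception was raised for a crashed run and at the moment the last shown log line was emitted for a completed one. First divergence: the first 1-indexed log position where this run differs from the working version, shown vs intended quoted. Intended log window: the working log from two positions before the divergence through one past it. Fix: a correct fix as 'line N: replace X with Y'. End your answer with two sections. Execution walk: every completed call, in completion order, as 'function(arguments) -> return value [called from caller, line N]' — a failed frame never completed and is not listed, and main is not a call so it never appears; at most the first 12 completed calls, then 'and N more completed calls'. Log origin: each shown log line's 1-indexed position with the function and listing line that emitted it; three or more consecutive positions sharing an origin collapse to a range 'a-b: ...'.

Answer: the defect is in split_margin at line 25.
Key fact: No log line changed; the fault shows up purely in the output.
Call chain: main -> split_margin(30, 12) (called at line 40).
First divergence: there is none — every log position agrees.
Execution walk:
  shape_report([5, 12, 10, 1, 5, 6, 6], 10) -> 2  [called from probe_limits, line 9]
  probe_limits([5, 12, 10, 1, 5, 6, 6], 10) -> 30  [called from main, line 36]
  audit_lot([5, 12, 10, 1, 5, 6, 6]) -> 12  [called from main, line 38]
  split_margin(30, 12) -> 30  [called from main, line 40]
Log origin:
  1: logged in main at line 35
  2: logged in probe_limits at line 8
  3: logged in shape_report at line 2
  4: logged in probe_limits at line 10
  5: logged in main at line 37
  6: logged in audit_lot at line 15
  7: logged in audit_lot at line 20
  8: logged in main at line 39
  9: logged in split_margin at line 24
A correct fix: line 25: replace `*` with `+`.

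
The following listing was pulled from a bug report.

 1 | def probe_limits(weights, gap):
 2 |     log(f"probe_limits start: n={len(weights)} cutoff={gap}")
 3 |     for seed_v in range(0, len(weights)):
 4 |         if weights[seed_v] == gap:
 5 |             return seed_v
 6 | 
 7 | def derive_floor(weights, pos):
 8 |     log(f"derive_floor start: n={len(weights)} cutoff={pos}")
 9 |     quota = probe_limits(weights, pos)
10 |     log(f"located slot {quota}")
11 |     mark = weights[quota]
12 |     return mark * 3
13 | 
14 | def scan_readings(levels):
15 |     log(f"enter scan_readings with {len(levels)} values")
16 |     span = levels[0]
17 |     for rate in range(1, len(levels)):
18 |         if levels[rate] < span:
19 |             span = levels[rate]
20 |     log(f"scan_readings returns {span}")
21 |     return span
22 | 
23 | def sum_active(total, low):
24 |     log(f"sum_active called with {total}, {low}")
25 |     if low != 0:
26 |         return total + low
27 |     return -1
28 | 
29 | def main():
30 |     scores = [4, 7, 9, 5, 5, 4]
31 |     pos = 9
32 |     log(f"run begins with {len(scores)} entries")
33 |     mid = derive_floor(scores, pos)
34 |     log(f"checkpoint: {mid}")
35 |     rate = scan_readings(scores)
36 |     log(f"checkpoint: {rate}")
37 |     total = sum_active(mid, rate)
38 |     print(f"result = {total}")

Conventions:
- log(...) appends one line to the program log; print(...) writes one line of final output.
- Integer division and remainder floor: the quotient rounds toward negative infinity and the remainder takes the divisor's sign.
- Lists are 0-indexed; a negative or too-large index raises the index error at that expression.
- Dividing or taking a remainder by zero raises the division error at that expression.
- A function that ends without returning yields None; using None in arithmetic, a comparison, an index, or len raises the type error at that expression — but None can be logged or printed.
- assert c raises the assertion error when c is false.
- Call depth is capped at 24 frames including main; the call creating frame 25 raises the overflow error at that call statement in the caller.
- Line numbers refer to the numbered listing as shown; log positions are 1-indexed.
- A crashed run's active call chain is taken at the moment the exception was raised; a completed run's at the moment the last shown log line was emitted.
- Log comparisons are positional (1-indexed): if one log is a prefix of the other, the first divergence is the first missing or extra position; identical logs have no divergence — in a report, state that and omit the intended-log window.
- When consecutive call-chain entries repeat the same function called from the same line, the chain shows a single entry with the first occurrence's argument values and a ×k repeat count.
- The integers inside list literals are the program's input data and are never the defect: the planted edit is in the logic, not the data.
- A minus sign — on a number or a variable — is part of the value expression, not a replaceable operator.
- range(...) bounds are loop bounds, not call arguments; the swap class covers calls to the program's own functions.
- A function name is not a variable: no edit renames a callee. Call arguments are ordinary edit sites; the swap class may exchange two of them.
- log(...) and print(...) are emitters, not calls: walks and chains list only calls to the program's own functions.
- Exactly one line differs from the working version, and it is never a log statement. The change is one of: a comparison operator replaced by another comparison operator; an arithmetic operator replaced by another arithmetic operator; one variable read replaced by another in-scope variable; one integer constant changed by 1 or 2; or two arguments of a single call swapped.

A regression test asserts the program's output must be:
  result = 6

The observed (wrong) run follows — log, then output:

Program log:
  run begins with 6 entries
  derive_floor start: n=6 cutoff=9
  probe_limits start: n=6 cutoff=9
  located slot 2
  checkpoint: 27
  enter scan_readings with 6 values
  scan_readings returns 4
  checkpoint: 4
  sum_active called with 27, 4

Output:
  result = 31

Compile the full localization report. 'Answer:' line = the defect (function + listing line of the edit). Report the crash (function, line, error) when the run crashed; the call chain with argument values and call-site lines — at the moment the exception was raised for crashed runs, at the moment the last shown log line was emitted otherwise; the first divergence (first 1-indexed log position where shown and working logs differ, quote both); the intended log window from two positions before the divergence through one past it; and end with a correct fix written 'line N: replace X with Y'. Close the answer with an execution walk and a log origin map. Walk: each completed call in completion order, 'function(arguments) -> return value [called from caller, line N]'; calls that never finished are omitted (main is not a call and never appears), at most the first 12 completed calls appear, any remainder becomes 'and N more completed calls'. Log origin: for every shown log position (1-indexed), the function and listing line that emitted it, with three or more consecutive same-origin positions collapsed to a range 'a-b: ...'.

Answer: the defect is in sum_active at line 26.
Key observation: The two runs log identically and part ways only at the printed values.
Call chain: main -> sum_active(27, 4) (called at line 37).
First divergence: there is none — every log position agrees.
Execution walk:
  probe_limits([4, 7, 9, 5, 5, 4], 9) -> 2  [called from derive_floor, line 9]
  derive_floor([4, 7, 9, 5, 5, 4], 9) -> 27  [called from main, line 33]
  scan_readings([4, 7, 9, 5, 5, 4]) -> 4  [called from main, line 35]
  sum_active(27, 4) -> 31  [called from main, line 37]
Log origins:
  1: logged in main at line 32
  2: logged in derive_floor at line 8
  3: logged in probe_limits at line 2
  4: logged in derive_floor at line 10
  5: logged in main at line 34
  6: logged in scan_readings at line 15
  7: logged in scan_readings at line 20
  8: logged in main at line 36
  9: logged in sum_active at line 24
A correct fix: line 26: replace `+` with `//`.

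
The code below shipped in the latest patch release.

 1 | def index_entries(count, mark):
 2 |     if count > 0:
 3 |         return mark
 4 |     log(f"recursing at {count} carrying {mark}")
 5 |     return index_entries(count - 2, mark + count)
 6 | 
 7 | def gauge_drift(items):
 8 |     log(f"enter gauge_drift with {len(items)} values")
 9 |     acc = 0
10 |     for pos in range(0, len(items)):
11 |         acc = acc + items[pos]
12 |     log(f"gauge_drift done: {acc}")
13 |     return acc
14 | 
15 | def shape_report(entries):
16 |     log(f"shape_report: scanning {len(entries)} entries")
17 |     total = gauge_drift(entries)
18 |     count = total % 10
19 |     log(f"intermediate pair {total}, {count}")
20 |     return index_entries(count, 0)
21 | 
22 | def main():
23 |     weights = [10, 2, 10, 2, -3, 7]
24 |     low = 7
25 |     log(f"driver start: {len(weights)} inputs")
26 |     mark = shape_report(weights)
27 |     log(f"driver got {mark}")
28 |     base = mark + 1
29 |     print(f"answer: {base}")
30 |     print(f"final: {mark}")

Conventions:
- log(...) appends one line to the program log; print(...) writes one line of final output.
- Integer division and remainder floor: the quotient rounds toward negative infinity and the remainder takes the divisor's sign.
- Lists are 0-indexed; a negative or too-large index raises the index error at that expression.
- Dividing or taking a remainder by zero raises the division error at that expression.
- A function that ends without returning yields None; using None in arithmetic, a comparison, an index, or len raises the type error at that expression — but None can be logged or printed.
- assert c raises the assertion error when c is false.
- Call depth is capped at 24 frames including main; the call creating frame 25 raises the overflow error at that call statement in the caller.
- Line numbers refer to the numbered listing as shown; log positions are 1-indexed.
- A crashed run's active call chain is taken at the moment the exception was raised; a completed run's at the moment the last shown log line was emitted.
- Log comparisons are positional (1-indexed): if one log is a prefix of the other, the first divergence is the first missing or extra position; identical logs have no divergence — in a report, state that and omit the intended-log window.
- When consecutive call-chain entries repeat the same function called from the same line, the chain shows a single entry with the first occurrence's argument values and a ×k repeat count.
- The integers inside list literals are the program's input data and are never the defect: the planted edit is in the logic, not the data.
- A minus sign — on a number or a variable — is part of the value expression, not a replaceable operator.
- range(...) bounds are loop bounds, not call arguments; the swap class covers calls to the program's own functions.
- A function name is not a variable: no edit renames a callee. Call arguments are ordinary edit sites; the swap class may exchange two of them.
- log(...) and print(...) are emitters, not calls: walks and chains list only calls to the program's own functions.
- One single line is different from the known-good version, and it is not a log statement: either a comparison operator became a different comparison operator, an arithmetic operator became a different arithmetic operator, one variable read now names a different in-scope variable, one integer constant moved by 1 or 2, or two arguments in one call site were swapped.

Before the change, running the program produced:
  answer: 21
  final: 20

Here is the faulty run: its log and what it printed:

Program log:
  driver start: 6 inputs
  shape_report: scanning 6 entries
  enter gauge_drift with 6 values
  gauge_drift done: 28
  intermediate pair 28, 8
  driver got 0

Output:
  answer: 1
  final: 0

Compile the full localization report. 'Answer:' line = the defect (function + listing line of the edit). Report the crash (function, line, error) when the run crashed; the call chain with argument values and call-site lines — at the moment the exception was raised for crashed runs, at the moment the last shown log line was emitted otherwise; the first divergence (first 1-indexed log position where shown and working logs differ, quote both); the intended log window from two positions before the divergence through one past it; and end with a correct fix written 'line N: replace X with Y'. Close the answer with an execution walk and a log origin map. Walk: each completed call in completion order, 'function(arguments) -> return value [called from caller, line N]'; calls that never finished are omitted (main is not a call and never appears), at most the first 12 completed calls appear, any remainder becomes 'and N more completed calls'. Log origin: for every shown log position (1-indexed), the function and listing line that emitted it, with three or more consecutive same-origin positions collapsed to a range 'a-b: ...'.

Answer: the defect is in index_entries at line 2.
The tell: At log position 6 the runs split — shown 'driver got 0', but the working version logs 'recursing at 8 carrying 0'.
Call chain: main.
First divergence: position 6 — the shown line 'driver got 0' should read 'recursing at 8 carrying 0'.
Intended log window:
  4: gauge_drift done: 28
  5: intermediate pair 28, 8
  6: recursing at 8 carrying 0
  7: recursing at 6 carrying 8
Execution walk:
  gauge_drift([10, 2, 10, 2, -3, 7]) -> 28  [called from shape_report, line 17]
  index_entries(8, 0) -> 0  [called from shape_report, line 20]
  shape_report([10, 2, 10, 2, -3, 7]) -> 0  [called from main, line 26]
Log origins:
  1 — main, line 25
  2 — shape_report, line 16
  3 — gauge_drift, line 8
  4 — gauge_drift, line 12
  5 — shape_report, line 19
  6 — main, line 27
A correct fix: line 2: replace `>` with `<=`.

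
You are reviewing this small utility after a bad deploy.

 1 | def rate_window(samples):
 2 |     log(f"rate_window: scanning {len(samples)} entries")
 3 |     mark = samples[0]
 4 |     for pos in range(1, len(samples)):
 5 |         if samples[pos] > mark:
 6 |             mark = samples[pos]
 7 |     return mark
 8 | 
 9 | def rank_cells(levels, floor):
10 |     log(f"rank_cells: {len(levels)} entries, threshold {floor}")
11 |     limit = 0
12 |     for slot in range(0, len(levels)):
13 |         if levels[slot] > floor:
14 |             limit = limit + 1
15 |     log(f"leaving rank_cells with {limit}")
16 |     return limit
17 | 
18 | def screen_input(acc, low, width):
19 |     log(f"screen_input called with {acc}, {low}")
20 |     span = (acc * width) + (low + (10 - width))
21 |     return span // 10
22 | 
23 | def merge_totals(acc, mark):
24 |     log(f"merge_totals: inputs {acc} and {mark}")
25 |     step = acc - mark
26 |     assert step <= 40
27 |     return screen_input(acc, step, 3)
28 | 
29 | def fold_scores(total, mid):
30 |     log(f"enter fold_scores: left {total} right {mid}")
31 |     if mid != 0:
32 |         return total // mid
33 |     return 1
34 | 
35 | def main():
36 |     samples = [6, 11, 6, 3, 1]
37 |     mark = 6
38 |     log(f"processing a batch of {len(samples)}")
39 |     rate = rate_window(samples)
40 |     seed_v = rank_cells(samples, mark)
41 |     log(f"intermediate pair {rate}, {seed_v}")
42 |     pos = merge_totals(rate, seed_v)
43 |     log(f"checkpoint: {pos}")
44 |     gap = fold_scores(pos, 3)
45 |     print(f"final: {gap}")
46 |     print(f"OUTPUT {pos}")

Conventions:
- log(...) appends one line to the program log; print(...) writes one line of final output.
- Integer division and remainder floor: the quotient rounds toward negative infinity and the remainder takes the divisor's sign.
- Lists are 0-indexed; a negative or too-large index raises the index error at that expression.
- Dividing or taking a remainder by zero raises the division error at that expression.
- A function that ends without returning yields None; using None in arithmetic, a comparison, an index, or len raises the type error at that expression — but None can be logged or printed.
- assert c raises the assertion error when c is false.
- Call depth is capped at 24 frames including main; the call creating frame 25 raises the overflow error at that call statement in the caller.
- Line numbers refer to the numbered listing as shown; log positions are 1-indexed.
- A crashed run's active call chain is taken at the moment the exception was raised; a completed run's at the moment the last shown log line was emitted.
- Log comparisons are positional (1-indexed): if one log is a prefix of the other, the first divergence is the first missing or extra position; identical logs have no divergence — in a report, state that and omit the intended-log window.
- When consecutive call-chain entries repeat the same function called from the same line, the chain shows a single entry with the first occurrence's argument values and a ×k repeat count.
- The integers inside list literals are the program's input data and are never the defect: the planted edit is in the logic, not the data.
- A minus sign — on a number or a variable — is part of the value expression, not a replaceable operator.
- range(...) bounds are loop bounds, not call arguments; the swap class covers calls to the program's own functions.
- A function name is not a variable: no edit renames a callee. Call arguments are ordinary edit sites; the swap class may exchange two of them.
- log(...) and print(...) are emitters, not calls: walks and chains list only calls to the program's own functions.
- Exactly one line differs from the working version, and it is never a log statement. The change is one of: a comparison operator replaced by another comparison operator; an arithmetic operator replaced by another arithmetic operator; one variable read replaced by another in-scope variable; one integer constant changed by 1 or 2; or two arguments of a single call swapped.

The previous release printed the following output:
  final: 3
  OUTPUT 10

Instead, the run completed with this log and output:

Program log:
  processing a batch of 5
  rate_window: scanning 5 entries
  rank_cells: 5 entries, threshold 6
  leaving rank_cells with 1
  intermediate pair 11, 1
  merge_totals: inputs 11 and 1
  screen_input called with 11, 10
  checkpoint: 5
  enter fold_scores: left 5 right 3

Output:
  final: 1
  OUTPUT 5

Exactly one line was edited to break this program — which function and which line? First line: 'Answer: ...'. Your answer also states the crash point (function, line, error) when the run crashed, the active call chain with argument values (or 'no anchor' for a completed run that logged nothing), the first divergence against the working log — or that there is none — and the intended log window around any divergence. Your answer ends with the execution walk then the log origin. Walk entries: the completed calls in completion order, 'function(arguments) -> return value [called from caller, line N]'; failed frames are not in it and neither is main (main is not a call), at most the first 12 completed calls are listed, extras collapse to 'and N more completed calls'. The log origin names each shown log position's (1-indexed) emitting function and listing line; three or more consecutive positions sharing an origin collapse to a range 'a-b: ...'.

Answer: the defect is in screen_input at line 20.
Core observation: Log line 8 is where behavior first shows: 'checkpoint: 5' appears instead of 'checkpoint: 10'.
Call chain: main -> fold_scores(5, 3) (called at line 44).
First divergence: position 8 — the shown line 'checkpoint: 5' should read 'checkpoint: 10'.
Intended log window:
  6: merge_totals: inputs 11 and 1
  7: screen_input called with 11, 10
  8: checkpoint: 10
  9: enter fold_scores: left 10 right 3
Execution walk:
  rate_window([6, 11, 6, 3, 1]) -> 11  [called from main, line 39]
  rank_cells([6, 11, 6, 3, 1], 6) -> 1  [called from main, line 40]
  screen_input(11, 10, 3) -> 5  [called from merge_totals, line 27]
  merge_totals(11, 1) -> 5  [called from main, line 42]
  fold_scores(5, 3) -> 1  [called from main, line 44]
Origin of each log line:
  1: emitted by main (line 38)
  2: emitted by rate_window (line 2)
  3: emitted by rank_cells (line 10)
  4: emitted by rank_cells (line 15)
  5: emitted by main (line 41)
  6: emitted by merge_totals (line 24)
  7: emitted by screen_input (line 19)
  8: emitted by main (line 43)
  9: emitted by fold_scores (line 30)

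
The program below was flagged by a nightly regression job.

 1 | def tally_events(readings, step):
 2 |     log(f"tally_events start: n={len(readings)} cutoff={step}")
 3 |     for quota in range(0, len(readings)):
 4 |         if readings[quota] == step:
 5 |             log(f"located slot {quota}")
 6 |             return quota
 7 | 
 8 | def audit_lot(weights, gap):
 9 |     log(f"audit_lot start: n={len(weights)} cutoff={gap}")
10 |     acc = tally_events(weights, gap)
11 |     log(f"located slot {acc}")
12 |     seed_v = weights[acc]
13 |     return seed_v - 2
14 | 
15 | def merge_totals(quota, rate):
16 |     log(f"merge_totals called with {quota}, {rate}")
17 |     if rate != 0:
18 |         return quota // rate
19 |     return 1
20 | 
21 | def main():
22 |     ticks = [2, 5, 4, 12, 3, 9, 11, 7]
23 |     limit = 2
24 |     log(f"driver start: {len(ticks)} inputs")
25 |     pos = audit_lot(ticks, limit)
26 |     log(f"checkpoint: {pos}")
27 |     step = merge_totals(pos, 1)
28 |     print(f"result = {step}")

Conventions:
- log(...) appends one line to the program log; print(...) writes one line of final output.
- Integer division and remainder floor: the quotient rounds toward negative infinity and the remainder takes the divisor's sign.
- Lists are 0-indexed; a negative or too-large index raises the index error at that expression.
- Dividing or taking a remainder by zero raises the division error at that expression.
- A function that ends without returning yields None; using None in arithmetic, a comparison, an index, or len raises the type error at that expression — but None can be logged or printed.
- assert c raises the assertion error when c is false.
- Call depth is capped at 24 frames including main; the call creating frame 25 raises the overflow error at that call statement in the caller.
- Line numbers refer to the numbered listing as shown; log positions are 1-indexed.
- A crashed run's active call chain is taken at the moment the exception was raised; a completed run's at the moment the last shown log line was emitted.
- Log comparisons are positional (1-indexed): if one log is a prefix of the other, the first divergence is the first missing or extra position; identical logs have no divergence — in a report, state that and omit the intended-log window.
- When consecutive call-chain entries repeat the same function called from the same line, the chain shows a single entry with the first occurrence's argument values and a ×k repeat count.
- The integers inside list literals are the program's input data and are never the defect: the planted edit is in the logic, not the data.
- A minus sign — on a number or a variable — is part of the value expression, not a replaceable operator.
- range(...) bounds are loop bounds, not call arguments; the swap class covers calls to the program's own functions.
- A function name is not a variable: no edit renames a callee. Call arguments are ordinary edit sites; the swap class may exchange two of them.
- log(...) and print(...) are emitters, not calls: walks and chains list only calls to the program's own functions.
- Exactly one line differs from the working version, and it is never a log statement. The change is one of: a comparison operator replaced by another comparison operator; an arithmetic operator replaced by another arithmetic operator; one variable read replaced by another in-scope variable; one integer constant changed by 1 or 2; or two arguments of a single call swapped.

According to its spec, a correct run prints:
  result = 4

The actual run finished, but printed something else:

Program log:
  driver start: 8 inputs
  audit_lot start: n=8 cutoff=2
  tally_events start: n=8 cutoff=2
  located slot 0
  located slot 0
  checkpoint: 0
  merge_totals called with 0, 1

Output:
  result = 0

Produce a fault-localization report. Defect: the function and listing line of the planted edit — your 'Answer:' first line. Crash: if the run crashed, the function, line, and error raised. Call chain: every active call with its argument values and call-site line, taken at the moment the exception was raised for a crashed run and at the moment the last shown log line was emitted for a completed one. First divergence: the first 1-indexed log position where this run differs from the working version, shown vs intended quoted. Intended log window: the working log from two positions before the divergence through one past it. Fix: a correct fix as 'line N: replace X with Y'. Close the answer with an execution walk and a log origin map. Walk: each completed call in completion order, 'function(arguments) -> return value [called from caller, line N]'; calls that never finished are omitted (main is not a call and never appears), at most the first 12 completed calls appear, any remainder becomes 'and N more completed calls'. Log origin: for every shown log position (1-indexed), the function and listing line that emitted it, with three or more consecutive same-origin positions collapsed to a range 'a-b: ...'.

Answer: the defect is in audit_lot at line 13.
Core observation: At log position 6 the runs split — shown 'checkpoint: 0', but the working version logs 'checkpoint: 4'.
Call chain: main -> merge_totals(0, 1) (called at line 27).
First divergence: at position 6 the run shows 'checkpoint: 0' where the working version logs 'checkpoint: 4'.
Intended log window:
  4: located slot 0
  5: located slot 0
  6: checkpoint: 4
  7: merge_totals called with 4, 1
Execution walk:
  tally_events([2, 5, 4, 12, 3, 9, 11, 7], 2) -> 0  [called from audit_lot, line 10]
  audit_lot([2, 5, 4, 12, 3, 9, 11, 7], 2) -> 0  [called from main, line 25]
  merge_totals(0, 1) -> 0  [called from main, line 27]
Log origins:
  1: emitted by main (line 24)
  2: emitted by audit_lot (line 9)
  3: emitted by tally_events (line 2)
  4: emitted by tally_events (line 5)
  5: emitted by audit_lot (line 11)
  6: emitted by main (line 26)
  7: emitted by merge_totals (line 16)
A correct fix: line 13: replace `-` with `*`.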